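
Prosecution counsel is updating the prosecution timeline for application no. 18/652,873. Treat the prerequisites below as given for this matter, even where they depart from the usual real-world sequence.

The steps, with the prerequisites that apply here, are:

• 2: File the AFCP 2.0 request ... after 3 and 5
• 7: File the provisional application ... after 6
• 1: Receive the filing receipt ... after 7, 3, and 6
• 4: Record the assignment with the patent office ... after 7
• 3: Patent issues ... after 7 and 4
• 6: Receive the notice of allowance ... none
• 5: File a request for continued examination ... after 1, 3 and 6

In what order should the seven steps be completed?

6 has no prerequisites → 6 first.
7 needed 6, now all done → 7.
4 needed 7, now all done → 4.
Next only 3 has its prerequisites met → 3.
1 is the only step now ready → 1.
5 needed 1, 3 and 6, now all done → 5.
Next only 2 has its prerequisites met → 2.

6, 7, 4, 3, 1, 5, 2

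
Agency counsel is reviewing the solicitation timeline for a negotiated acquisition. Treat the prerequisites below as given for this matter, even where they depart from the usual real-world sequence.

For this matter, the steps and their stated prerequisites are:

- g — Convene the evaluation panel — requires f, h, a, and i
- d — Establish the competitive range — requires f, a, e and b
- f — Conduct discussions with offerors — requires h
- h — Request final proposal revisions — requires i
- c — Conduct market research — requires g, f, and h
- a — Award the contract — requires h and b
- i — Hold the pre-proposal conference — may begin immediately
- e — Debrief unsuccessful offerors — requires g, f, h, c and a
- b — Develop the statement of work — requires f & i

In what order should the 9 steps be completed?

Only i has no prerequisites, so it is first.
h needed i, now all done → h.
f is the only step now ready → f.
b needed f and i, now all done → b.
That leaves a as the only ready step → a.
Next only g has its prerequisites met → g.
c is the only step now ready → c.
e needed g, f, h, c and a, now all done → e.
Next only d has its prerequisites met → d.

i, h, f, b, a, g, c, e, d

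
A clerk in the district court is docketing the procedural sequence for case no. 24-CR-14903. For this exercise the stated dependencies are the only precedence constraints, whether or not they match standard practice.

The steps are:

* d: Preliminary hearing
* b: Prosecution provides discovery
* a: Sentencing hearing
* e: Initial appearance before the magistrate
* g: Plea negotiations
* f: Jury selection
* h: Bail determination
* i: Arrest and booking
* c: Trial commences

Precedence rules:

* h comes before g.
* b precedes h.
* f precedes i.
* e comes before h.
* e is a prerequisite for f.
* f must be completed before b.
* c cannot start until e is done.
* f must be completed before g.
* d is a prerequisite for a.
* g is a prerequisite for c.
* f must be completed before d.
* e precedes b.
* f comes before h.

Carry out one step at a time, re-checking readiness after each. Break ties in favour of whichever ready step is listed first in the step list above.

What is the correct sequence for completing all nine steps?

Only e has no prerequisites, so it is first.
Next only f has its prerequisites met → f.
d, b and i are all available; d is listed earlier → d.
a now also ready, so the ready set is {b, a, i}; b is listed earlier → b.
a, h and i are all available; a is listed earlier → a.
h and i are both available; h is listed earlier → h.
g and i are both available; g is listed earlier → g.
c now also ready, so the ready set is {i, c}; i is listed earlier → i.
c needed e and g, now all done → c.

e, f, d, b, a, h, g, i, c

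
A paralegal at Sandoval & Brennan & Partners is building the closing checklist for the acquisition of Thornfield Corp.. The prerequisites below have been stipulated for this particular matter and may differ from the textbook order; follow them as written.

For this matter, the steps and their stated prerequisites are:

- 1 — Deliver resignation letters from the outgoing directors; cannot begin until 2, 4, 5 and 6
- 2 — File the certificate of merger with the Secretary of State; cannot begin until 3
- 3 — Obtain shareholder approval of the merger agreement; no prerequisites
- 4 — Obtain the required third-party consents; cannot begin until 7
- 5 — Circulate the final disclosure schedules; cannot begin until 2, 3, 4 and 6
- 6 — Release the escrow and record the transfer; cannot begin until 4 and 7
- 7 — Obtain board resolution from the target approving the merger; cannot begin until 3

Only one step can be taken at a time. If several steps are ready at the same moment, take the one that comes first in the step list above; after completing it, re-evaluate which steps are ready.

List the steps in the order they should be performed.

3 is the only step with nothing outstanding, so it goes first.
Ready: 2 and 7. 2 is listed earlier → 2.
7 is the only step now ready → 7.
That leaves 4 as the only ready step → 4.
6 needed 4 and 7, now all done → 6.
5 needed 2, 3, 4 and 6, now all done → 5.
That leaves 1 as the only ready step → 1.

3, 2, 7, 4, 6, 5, 1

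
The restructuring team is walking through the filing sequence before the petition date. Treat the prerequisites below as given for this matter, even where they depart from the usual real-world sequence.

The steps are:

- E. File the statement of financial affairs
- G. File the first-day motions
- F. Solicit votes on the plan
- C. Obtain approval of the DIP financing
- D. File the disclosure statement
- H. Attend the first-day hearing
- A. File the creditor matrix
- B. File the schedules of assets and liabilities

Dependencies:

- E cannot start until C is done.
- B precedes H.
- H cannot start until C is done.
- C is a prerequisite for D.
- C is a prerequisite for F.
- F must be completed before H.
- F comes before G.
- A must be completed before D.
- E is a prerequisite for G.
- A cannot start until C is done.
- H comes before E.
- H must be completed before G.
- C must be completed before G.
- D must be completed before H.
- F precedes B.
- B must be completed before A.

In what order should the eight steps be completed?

C has no prerequisites → C first.
F is the only step now ready → F.
That leaves B as the only ready step → B.
That leaves A as the only ready step → A.
D needed C and A, now all done → D.
That leaves H as the only ready step → H.
E needed C and H, now all done → E.
That leaves G as the only ready step → G.

C, F, B, A, D, H, E, G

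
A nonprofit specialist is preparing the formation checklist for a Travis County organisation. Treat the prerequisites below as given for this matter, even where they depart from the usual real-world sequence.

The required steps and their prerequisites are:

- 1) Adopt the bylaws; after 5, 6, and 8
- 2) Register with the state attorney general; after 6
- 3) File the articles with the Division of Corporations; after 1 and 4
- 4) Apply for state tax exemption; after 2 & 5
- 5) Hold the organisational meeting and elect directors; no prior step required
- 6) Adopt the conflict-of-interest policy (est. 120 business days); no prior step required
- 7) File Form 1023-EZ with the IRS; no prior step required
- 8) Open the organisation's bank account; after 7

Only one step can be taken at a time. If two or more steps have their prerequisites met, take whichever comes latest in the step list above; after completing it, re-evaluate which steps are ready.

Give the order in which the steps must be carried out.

7 → 8 → 6 → 5 → 2 → 4 → 1 → 3

7, 6 and 5 have no prerequisites; 7 is listed later, so 7 is first.
8 now also ready, so the ready set is {8, 6, 5}; 8 is listed later → 8.
Ready: 6 and 5. 6 is listed later → 6.
5 and 2 are both available; 5 is listed later → 5.
1 now also ready, so the ready set is {2, 1}; 2 is listed later → 2.
4 and 1 are both available; 4 is listed later → 4.
1 is the only step now ready → 1.
3 needed 4 and 1, now all done → 3.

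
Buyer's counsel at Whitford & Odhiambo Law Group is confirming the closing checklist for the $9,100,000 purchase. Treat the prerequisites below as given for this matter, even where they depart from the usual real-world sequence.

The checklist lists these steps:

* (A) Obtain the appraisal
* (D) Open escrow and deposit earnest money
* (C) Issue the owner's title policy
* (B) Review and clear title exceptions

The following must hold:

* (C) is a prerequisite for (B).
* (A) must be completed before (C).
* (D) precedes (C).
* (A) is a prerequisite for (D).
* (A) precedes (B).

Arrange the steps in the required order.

(A) → (D) → (C) → (B)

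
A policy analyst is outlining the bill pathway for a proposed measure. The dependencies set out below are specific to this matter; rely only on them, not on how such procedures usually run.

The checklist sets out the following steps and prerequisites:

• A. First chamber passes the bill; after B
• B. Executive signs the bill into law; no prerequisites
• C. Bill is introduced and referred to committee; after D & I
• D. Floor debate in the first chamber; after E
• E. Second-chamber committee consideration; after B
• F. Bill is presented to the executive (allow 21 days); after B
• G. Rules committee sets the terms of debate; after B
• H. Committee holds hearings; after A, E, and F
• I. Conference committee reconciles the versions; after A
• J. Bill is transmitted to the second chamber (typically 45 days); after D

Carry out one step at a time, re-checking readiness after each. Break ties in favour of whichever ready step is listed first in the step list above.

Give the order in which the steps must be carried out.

B A E D F G H I C J

Only B has no prerequisites, so it is first.
Now A, E, F and G have their prerequisites met. A is listed earlier, so A next.
Now E, F, G and I have their prerequisites met. E is listed earlier, so E next.
Ready: D, F, G and I. D is listed earlier → D.
J now also ready, so the ready set is {F, G, I, J}; F is listed earlier → F.
Now G, H, I and J have their prerequisites met. G is listed earlier, so G next.
Ready: H, I and J. H is listed earlier → H.
Ready: I and J. I is listed earlier → I.
C now also ready, so the ready set is {C, J}; C is listed earlier → C.
Next only J has its prerequisites met → J.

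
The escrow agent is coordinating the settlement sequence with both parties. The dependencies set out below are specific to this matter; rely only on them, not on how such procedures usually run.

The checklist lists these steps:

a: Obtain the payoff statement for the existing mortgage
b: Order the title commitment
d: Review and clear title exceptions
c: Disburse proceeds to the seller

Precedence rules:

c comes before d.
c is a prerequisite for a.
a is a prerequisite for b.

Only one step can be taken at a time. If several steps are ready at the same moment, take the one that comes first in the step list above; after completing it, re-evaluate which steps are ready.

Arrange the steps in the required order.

c has no prerequisites → c first.
a and d are both available; a is listed earlier → a.
b and d are both available; b is listed earlier → b.
d needed c, now all done → d.

c, a, b, d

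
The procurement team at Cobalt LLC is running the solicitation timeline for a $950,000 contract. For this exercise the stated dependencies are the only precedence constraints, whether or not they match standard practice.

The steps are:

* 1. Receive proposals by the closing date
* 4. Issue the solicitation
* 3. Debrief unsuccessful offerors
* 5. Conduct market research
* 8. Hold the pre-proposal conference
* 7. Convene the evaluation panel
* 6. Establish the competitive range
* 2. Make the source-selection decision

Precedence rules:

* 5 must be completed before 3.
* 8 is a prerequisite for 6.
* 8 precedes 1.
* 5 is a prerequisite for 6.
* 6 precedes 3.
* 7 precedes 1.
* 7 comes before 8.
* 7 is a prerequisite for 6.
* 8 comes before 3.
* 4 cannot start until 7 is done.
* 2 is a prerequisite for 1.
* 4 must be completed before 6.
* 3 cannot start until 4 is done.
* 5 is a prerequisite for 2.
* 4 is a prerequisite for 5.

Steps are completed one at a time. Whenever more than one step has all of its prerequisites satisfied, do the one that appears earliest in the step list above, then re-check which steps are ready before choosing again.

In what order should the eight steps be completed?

7 4 5 8 6 3 2 1

Only 7 has no prerequisites, so it is first.
Now 4 and 8 have their prerequisites met. 4 is listed earlier, so 4 next.
5 now also ready, so the ready set is {5, 8}; 5 is listed earlier → 5.
2 now also ready, so the ready set is {8, 2}; 8 is listed earlier → 8.
6 and 2 are both available; 6 is listed earlier → 6.
Ready: 3 and 2. 3 is listed earlier → 3.
That leaves 2 as the only ready step → 2.
Next only 1 has its prerequisites met → 1.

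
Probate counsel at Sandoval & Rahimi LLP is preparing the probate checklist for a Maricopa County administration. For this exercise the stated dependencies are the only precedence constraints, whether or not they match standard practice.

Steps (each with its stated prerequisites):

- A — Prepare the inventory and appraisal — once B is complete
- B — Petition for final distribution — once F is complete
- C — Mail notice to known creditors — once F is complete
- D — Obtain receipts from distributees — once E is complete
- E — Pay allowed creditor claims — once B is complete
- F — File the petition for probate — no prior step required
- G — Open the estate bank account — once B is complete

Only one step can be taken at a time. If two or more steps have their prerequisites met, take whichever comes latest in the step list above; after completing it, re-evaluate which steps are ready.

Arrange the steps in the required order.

Only F has no prerequisites, so it is first.
Ready: C and B. C is listed later → C.
That leaves B as the only ready step → B.
Ready: G, E and A. G is listed later → G.
Now E and A have their prerequisites met. E is listed later, so E next.
Now D and A have their prerequisites met. D is listed later, so D next.
Next only A has its prerequisites met → A.

F C B G E D A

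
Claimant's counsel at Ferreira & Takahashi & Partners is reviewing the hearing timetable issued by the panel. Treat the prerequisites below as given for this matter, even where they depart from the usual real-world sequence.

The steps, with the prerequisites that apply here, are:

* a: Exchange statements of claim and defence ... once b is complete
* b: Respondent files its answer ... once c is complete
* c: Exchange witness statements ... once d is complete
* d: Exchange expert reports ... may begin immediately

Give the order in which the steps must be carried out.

d has no prerequisites → d first.
c needed d, now all done → c.
b is the only step now ready → b.
a needed b, now all done → a.

d, c, b, a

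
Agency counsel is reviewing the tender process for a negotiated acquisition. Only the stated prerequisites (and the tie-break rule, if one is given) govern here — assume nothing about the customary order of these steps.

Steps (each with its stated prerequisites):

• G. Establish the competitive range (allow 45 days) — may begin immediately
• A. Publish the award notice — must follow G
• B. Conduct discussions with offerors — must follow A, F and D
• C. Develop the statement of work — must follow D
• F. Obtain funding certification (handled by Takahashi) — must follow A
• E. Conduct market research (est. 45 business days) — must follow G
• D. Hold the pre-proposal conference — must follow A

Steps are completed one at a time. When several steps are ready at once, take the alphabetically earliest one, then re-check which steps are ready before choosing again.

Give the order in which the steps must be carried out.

G, A, D, C, E, F, B

G is the only step with nothing outstanding, so it goes first.
A and E are both available; A has the earlier label → A.
Ready: D, E and F. D has the earlier label → D.
C, E and F are all available; C has the earlier label → C.
E and F are both available; E has the earlier label → E.
F needed A, now all done → F.
That leaves B as the only ready step → B.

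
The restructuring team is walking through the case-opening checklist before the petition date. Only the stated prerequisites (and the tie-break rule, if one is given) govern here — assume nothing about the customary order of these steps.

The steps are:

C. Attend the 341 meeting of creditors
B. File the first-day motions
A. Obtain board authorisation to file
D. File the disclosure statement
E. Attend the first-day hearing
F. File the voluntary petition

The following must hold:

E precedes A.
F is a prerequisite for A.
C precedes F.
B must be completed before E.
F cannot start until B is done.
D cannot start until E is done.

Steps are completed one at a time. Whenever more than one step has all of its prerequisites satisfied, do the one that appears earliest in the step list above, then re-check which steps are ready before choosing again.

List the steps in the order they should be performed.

C, B, E, D, F, A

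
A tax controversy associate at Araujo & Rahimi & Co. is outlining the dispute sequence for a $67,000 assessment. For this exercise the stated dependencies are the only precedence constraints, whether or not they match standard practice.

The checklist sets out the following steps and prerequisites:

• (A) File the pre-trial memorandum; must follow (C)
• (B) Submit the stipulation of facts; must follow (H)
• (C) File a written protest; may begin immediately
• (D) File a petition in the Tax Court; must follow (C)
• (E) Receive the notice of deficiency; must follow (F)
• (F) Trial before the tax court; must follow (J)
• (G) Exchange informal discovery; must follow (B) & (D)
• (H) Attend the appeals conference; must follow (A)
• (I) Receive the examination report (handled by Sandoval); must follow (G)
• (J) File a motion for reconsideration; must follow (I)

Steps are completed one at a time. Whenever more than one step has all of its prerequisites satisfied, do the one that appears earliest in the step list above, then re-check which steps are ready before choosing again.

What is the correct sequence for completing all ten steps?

(C) is the only step with nothing outstanding, so it goes first.
Ready: (A) and (D). (A) is listed earlier → (A).
(H) now also ready, so the ready set is {(D), (H)}; (D) is listed earlier → (D).
(H) needed (A), now all done → (H).
(B) needed (H), now all done → (B).
(G) is the only step now ready → (G).
That leaves (I) as the only ready step → (I).
Next only (J) has its prerequisites met → (J).
(F) needed (J), now all done → (F).
(E) needed (F), now all done → (E).

(C) (A) (D) (H) (B) (G) (I) (J) (F) (E)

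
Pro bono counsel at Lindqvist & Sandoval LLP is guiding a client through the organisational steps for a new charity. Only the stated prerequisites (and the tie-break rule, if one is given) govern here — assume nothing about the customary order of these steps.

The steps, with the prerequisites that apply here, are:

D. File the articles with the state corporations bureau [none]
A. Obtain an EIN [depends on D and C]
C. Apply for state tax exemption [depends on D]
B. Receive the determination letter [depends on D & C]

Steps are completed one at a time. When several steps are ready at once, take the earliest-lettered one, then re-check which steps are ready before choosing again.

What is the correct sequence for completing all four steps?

D → C → A → B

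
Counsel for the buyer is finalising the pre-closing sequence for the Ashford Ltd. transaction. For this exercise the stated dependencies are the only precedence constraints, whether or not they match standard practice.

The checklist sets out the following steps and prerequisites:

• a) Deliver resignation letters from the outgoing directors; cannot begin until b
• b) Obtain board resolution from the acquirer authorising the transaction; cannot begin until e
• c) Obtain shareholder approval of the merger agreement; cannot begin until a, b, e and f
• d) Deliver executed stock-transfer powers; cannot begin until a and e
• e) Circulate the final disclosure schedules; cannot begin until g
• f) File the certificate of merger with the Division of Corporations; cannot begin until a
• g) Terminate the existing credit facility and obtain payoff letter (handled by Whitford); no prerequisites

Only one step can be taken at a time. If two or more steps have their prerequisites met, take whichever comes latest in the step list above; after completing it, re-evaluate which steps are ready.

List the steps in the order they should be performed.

Only g has no prerequisites, so it is first.
That leaves e as the only ready step → e.
b needed e, now all done → b.
Next only a has its prerequisites met → a.
f and d are both available; f is listed later → f.
Now d and c have their prerequisites met. d is listed later, so d next.
That leaves c as the only ready step → c.

g e b a f d c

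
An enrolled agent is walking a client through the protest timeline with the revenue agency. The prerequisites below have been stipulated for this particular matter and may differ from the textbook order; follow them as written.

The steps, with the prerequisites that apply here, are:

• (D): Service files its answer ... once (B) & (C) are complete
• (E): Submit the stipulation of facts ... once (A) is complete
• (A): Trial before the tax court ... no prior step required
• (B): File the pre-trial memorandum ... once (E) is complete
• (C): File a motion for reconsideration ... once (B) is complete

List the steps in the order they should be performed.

(A) is the only step with nothing outstanding, so it goes first.
Next only (E) has its prerequisites met → (E).
(B) is the only step now ready → (B).
Next only (C) has its prerequisites met → (C).
(D) is the only step now ready → (D).

(A) → (E) → (B) → (C) → (D)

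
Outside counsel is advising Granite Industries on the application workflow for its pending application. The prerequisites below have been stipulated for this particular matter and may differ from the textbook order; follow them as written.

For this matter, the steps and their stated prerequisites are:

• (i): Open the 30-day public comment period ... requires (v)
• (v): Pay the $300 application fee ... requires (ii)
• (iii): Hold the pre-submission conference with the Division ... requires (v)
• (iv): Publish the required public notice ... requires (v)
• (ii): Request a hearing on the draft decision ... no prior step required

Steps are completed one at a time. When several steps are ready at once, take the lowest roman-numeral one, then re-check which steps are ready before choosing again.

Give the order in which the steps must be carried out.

(ii) (v) (i) (iii) (iv)

(ii) has no prerequisites → (ii) first.
(v) needed (ii), now all done → (v).
Ready: (i), (iii) and (iv). (i) has the earlier label → (i).
Ready: (iii) and (iv). (iii) has the earlier label → (iii).
Next only (iv) has its prerequisites met → (iv).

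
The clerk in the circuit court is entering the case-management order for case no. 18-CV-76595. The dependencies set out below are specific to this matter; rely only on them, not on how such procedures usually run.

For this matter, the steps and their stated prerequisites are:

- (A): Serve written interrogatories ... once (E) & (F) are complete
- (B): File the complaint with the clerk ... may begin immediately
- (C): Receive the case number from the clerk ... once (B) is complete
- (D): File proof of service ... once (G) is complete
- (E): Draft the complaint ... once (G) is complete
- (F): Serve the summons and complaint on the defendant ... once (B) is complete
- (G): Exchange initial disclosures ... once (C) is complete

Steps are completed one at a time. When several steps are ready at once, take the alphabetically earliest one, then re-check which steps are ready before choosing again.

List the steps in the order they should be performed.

(B) → (C) → (F) → (G) → (D) → (E) → (A)

Only (B) has no prerequisites, so it is first.
(C) and (F) are both available; (C) has the earlier label → (C).
(G) now also ready, so the ready set is {(F), (G)}; (F) has the earlier label → (F).
(G) needed (C), now all done → (G).
Now (D) and (E) have their prerequisites met. (D) has the earlier label, so (D) next.
Next only (E) has its prerequisites met → (E).
(A) needed (E) and (F), now all done → (A).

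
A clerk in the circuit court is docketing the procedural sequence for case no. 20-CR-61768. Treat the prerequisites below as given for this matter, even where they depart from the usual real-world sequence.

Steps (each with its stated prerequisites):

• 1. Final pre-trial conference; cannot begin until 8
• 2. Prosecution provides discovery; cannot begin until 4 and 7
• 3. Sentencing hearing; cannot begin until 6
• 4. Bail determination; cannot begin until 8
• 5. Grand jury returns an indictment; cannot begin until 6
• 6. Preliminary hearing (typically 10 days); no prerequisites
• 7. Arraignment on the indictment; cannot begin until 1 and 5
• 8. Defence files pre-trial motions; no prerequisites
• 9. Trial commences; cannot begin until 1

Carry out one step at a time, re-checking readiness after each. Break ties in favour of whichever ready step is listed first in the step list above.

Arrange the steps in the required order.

Nothing is required for 6 and 8. 6 is listed earlier → 6 first.
Now 3, 5 and 8 have their prerequisites met. 3 is listed earlier, so 3 next.
Now 5 and 8 have their prerequisites met. 5 is listed earlier, so 5 next.
Next only 8 has its prerequisites met → 8.
Ready: 1 and 4. 1 is listed earlier → 1.
7 and 9 now also ready, so the ready set is {4, 7, 9}; 4 is listed earlier → 4.
7 and 9 are both available; 7 is listed earlier → 7.
2 now also ready, so the ready set is {2, 9}; 2 is listed earlier → 2.
Next only 9 has its prerequisites met → 9.

6, 3, 5, 8, 1, 4, 7, 2, 9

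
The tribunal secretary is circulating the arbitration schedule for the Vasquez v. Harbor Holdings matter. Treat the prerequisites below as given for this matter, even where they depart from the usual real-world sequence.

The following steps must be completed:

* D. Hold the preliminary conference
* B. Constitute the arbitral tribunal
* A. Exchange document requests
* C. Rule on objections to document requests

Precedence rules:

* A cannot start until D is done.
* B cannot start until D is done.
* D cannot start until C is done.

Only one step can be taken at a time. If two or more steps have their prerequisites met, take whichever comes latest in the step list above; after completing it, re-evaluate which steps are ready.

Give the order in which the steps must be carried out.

C → D → A → B

C has no prerequisites → C first.
Next only D has its prerequisites met → D.
Now A and B have their prerequisites met. A is listed later, so A next.
B needed D, now all done → B.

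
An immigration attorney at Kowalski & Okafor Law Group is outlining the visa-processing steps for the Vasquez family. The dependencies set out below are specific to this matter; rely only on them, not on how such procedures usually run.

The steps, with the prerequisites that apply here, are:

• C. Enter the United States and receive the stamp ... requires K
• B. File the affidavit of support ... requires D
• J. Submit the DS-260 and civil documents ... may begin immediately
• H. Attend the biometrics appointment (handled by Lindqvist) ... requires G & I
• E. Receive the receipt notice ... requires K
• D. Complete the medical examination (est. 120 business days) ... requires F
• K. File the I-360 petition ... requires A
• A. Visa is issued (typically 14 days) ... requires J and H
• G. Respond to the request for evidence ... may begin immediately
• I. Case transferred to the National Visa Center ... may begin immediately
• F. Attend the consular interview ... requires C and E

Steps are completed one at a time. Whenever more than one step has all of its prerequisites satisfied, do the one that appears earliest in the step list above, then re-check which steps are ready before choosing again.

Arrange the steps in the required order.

J, G and I have no prerequisites; J is listed earlier, so J is first.
Now G and I have their prerequisites met. G is listed earlier, so G next.
That leaves I as the only ready step → I.
H needed G and I, now all done → H.
That leaves A as the only ready step → A.
That leaves K as the only ready step → K.
Ready: C and E. C is listed earlier → C.
That leaves E as the only ready step → E.
Next only F has its prerequisites met → F.
D needed F, now all done → D.
That leaves B as the only ready step → B.

J, G, I, H, A, K, C, E, F, D, B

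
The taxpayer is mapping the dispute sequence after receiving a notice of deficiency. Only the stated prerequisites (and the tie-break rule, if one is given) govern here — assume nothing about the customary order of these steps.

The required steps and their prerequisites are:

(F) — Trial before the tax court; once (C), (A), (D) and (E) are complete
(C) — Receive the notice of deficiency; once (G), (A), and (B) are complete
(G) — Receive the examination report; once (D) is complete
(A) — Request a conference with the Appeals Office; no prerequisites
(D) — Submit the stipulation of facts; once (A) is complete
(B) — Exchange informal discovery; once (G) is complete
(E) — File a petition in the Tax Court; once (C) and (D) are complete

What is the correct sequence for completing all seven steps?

(A) has no prerequisites → (A) first.
That leaves (D) as the only ready step → (D).
(G) needed (D), now all done → (G).
(B) needed (G), now all done → (B).
(C) is the only step now ready → (C).
That leaves (E) as the only ready step → (E).
Next only (F) has its prerequisites met → (F).

(A) → (D) → (G) → (B) → (C) → (E) → (F)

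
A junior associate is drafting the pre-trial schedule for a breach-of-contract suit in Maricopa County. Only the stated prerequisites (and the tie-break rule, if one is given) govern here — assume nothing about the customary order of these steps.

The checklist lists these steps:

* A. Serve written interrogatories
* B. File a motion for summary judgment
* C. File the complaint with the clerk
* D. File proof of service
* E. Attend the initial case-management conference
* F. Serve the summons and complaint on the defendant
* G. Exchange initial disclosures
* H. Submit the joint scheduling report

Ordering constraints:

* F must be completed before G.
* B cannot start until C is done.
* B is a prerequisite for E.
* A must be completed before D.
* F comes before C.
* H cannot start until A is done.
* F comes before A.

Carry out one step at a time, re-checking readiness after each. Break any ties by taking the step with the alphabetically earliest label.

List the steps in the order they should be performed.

F → A → C → B → D → E → G → H

Only F has no prerequisites, so it is first.
A, C and G are all available; A has the earlier label → A.
D and H now also ready, so the ready set is {C, D, G, H}; C has the earlier label → C.
B, D, G and H are all available; B has the earlier label → B.
Ready: D, E, G and H. D has the earlier label → D.
Now E, G and H have their prerequisites met. E has the earlier label, so E next.
Ready: G and H. G has the earlier label → G.
H is the only step now ready → H.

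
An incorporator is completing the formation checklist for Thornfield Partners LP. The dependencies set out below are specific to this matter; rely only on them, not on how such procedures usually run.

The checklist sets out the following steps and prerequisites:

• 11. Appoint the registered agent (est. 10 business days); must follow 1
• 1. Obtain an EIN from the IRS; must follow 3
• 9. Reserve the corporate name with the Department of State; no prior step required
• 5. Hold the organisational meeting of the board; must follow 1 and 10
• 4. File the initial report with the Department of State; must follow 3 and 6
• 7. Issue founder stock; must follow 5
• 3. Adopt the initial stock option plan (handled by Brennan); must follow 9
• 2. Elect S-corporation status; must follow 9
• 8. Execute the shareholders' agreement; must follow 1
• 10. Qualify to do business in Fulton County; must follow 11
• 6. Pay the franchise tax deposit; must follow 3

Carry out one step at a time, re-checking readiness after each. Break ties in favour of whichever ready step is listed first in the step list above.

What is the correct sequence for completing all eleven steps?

9, 3, 1, 11, 2, 8, 10, 5, 7, 6, 4

9 has no prerequisites → 9 first.
Ready: 3 and 2. 3 is listed earlier → 3.
1, 2 and 6 are all available; 1 is listed earlier → 1.
11 and 8 now also ready, so the ready set is {11, 2, 8, 6}; 11 is listed earlier → 11.
2, 8, 10 and 6 are all available; 2 is listed earlier → 2.
Now 8, 10 and 6 have their prerequisites met. 8 is listed earlier, so 8 next.
10 and 6 are both available; 10 is listed earlier → 10.
Ready: 5 and 6. 5 is listed earlier → 5.
7 now also ready, so the ready set is {7, 6}; 7 is listed earlier → 7.
That leaves 6 as the only ready step → 6.
Next only 4 has its prerequisites met → 4.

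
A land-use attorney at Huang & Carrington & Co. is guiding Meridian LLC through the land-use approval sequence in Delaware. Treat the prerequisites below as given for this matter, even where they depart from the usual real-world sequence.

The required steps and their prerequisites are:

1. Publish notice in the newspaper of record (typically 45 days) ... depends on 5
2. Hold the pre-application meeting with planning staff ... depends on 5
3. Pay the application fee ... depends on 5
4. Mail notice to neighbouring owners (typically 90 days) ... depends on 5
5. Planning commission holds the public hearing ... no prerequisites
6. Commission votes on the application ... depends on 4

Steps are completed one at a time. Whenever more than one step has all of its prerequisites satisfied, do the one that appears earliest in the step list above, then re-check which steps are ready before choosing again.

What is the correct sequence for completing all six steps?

5, 1, 2, 3, 4, 6

Only 5 has no prerequisites, so it is first.
Ready: 1, 2, 3 and 4. 1 is listed earlier → 1.
Ready: 2, 3 and 4. 2 is listed earlier → 2.
3 and 4 are both available; 3 is listed earlier → 3.
4 needed 5, now all done → 4.
6 needed 4, now all done → 6.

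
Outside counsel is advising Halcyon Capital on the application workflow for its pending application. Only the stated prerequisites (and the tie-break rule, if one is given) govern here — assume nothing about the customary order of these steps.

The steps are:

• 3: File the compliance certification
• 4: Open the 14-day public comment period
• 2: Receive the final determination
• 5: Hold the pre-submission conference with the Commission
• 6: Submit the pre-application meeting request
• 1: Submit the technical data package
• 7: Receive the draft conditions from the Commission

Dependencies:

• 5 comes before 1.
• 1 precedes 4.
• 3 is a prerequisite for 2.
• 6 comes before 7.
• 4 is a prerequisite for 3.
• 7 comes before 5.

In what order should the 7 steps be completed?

Only 6 has no prerequisites, so it is first.
Next only 7 has its prerequisites met → 7.
5 needed 7, now all done → 5.
1 needed 5, now all done → 1.
4 is the only step now ready → 4.
3 is the only step now ready → 3.
2 needed 3, now all done → 2.

6 → 7 → 5 → 1 → 4 → 3 → 2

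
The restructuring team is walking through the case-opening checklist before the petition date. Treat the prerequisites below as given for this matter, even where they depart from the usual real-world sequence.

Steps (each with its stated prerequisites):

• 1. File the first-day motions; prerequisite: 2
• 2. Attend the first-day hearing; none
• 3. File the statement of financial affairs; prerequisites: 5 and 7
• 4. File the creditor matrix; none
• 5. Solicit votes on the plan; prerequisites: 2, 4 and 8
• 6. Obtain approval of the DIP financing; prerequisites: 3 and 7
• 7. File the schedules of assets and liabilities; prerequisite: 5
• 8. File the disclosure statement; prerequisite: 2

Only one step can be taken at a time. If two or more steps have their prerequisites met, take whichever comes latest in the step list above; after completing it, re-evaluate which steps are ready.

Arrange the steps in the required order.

4 and 2 have no prerequisites; 4 is listed later, so 4 is first.
2 is the only step now ready → 2.
Ready: 8 and 1. 8 is listed later → 8.
5 now also ready, so the ready set is {5, 1}; 5 is listed later → 5.
7 now also ready, so the ready set is {7, 1}; 7 is listed later → 7.
Ready: 3 and 1. 3 is listed later → 3.
6 and 1 are both available; 6 is listed later → 6.
1 is the only step now ready → 1.

4, 2, 8, 5, 7, 3, 6, 1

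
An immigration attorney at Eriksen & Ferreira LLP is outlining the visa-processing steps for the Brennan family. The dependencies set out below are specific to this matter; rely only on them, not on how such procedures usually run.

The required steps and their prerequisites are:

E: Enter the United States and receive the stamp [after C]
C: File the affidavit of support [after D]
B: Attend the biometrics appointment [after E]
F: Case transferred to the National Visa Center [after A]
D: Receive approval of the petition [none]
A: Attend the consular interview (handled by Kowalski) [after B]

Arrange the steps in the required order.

D is the only step with nothing outstanding, so it goes first.
C is the only step now ready → C.
That leaves E as the only ready step → E.
B needed E, now all done → B.
Next only A has its prerequisites met → A.
F needed A, now all done → F.

D, C, E, B, A, F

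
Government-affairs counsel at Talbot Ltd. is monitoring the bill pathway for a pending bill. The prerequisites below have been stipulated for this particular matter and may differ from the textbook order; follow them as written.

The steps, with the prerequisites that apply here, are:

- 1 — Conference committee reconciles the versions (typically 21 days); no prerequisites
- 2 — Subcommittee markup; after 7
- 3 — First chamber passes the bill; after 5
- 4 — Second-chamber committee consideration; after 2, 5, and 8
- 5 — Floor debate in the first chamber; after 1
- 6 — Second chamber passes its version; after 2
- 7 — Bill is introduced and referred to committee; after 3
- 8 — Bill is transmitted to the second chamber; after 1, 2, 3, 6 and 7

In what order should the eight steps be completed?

1 is the only step with nothing outstanding, so it goes first.
5 needed 1, now all done → 5.
3 needed 5, now all done → 3.
7 needed 3, now all done → 7.
2 needed 7, now all done → 2.
6 needed 2, now all done → 6.
That leaves 8 as the only ready step → 8.
That leaves 4 as the only ready step → 4.

1, 5, 3, 7, 2, 6, 8, 4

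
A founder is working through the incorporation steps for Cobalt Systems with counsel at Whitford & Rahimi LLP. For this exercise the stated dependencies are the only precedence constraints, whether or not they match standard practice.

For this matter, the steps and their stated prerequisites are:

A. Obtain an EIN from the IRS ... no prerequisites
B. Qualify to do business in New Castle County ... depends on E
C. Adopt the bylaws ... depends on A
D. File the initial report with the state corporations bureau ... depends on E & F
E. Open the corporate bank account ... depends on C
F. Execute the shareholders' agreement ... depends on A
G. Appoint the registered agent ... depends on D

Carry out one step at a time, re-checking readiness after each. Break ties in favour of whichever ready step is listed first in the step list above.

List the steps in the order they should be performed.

A is the only step with nothing outstanding, so it goes first.
Now C and F have their prerequisites met. C is listed earlier, so C next.
Ready: E and F. E is listed earlier → E.
B now also ready, so the ready set is {B, F}; B is listed earlier → B.
F needed A, now all done → F.
Next only D has its prerequisites met → D.
G is the only step now ready → G.

A → C → E → B → F → D → G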